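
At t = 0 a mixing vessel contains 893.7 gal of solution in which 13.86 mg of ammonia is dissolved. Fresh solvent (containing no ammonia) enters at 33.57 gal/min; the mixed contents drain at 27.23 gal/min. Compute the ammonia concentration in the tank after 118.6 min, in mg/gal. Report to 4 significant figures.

Total volume: dV/dt = Q_in − Q_out = 6.34000 gal/min, so V(t) = 893.7 + 6.34000 t and V(118.6) = 1645.62 gal.
Species balance (pure solvent in): dm/dt = −Q_out · m/V(t).
Separate: dm/m = −Q_out dt/V(t) ⇒ ln(m/m₀) = −(Q_out/(Q_in−Q_out)) ln(V/V₀).
m = m₀ (V₀/V)^(Q_out/(Q_in−Q_out)) = 13.86 × (893.7/1645.62)^(4.29495) = 1.00694 mg.
C = m/V = 1.00694/1645.62 = 0.000611891 mg/gal.

0.0006119 mg/gal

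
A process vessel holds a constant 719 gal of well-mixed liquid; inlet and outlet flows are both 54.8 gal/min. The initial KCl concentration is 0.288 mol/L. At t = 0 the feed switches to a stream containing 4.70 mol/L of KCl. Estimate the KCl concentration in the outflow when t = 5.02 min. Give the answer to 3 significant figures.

Mass balance on the solute (V constant): V dC/dt = Q(C_in − C).
Rewrite as dC/dt + C/τ = C_in/τ, τ = V/Q = 13.120 min.
Solution: C(t) = C_in + (C₀ − C_in) e^(−t/τ).
C(5.02) = 4.70 + (0.288 − 4.70)·e^(−5.02/13.120) = 4.70 + (-4.4120)·0.68208 = 1.6907 mol/L.

1.69 mol/L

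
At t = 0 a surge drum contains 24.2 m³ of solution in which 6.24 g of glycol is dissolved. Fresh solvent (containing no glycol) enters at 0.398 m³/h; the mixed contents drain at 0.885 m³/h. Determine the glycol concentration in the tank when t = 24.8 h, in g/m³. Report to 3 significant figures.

0.147 g/m³

Let m(t) be the amount of glycol. Volume: V(t) = V₀ + (Q_in − Q_out) t = 24.2 − 0.48700 t; V(24.8) = 12.122 m³.
Solute balance: dm/dt = 0 − Q_out C = −Q_out m/V(t).
dm/m = −Q_out dt/(V₀ − 0.48700 t); integrating gives ln(m/m₀) = −(Q_out/(Q_in−Q_out)) ln(V/V₀).
m = m₀ (V₀/V)^(Q_out/(Q_in−Q_out)) = 6.24 × (24.2/12.122)^(-1.8172) = 1.7766 g.
C = m/V = 1.7766/12.122 = 0.14656 g/m³.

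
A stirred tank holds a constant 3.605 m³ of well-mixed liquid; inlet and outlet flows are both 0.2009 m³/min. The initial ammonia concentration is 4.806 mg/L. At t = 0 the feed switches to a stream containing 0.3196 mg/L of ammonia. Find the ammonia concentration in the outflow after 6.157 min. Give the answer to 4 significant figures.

3.503 mg/L

Accumulation = in − out for the solute gives V dC/dt = Q(C_in − C).
Time constant τ = V/Q = 3.605/0.2009 = 17.9443 min.
Integrating: C(t) = C_in + (C₀ − C_in) e^(−t/τ).
C(6.157) = 0.3196 + (4.806 − 0.3196)·e^(−6.157/17.9443) = 0.3196 + (4.48640)·0.709554 = 3.50294 mg/L.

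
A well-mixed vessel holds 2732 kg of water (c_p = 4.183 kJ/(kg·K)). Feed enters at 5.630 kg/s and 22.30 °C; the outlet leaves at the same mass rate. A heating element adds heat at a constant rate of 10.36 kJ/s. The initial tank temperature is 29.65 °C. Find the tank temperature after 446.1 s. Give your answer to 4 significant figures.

25.50 °C

M c_p dT/dt = ṁ c_p (T_in − T) + Q̇.
Rearrange: dT/dt = (T_ss − T)/τ with τ = M/ṁ = 485.258 s and T_ss = T_in + Q̇/(ṁ c_p) = 22.7399 °C.
This is linear first-order; T(t) = T_ss + (T₀ − T_ss) e^(−t/τ).
T(446.1) = 22.7399 + (6.91009)·e^(−446.1/485.258) = 22.7399 + (6.91009)·0.398796 = 25.4956 °C.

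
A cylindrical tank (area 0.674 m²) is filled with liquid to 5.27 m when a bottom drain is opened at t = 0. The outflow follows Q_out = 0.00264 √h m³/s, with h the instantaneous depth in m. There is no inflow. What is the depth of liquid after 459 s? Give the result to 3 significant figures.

Accumulation of liquid (constant cross-section A): A dh/dt = −0.00264 √h.
This is separable: 2 d(√h)/dt = −0.00264/A, so √h = √h₀ − (0.00264/(2A)) t.
√h = √5.27 − 0.00264·459/(2·0.674) = 2.2956 − 0.89893 = 1.3967.
h = 1.3967² = 1.9508 m.

1.95 m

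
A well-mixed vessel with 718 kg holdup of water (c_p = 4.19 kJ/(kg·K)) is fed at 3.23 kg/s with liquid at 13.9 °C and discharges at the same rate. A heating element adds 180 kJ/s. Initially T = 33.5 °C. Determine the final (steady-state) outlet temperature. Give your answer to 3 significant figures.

27.2 °C

Energy balance: M c_p dT/dt = ṁ c_p (T_in − T) + 180.
At steady state dT/dt = 0 ⇒ T_ss = T_in + Q̇/(ṁ c_p) = 13.9 + 180/(3.23·4.19) = 27.200 °C.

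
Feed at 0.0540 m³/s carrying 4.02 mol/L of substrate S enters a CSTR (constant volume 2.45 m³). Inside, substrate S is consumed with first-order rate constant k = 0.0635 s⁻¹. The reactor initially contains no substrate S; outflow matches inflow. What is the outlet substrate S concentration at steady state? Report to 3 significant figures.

1.04 mol/L

Accumulation = in − out − consumed: V dC/dt = Q C_in − Q C − k V C.
At steady state: 0 = Q C_in − (Q + kV) C_ss, so C_ss = Q C_in/(Q + kV).
C_ss = 0.0540·4.02/(0.0540 + 0.0635·2.45) = 0.21708/0.20958 = 1.0358 mol/L.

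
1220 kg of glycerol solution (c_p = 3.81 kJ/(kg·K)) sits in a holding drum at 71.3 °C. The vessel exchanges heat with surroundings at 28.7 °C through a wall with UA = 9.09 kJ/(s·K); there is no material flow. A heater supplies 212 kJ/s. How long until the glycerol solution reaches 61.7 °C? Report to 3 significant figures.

352 s

Heat balance on the well-mixed liquid: M c_p dT/dt = −UA(T − T_amb) + Q̇.
τ = M c_p/UA = 511.35 s; T_ss = T_amb + Q̇/UA = 28.7 + 212/9.09 = 52.022 °C.
T(t) = T_ss + (T₀ − T_ss)e^(−t/τ); set T = 61.7:
t = −τ ln[(T − T_ss)/(T₀ − T_ss)] = −511.35 · ln(0.50201) = 352.39 s.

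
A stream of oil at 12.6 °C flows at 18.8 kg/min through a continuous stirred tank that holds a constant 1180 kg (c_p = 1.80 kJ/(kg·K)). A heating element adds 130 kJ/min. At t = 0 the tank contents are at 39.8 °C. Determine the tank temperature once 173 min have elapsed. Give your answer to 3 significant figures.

17.9 °C

Energy balance: M c_p dT/dt = ṁ c_p (T_in − T) + 130.
Rearrange: dT/dt = (T_ss − T)/τ with τ = M/ṁ = 62.766 min and T_ss = T_in + Q̇/(ṁ c_p) = 16.442 °C.
T approaches T_ss exponentially: T(t) = T_ss + (T₀ − T_ss) e^(−t/τ).
T(173) = 16.442 + (23.358)·e^(−173/62.766) = 16.442 + (23.358)·0.063528 = 17.926 °C.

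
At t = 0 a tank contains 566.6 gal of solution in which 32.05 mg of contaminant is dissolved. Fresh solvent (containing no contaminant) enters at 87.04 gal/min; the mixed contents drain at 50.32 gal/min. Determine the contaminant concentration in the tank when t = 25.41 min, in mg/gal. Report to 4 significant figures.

0.005631 mg/gal

Let m(t) be the amount of contaminant. Volume: V(t) = V₀ + (Q_in − Q_out) t = 566.6 + 36.7200 t; V(25.41) = 1499.66 gal.
Species balance (pure solvent in): dm/dt = −Q_out · m/V(t).
Separate: dm/m = −Q_out dt/V(t) ⇒ ln(m/m₀) = −(Q_out/(Q_in−Q_out)) ln(V/V₀).
m = m₀ (V₀/V)^(Q_out/(Q_in−Q_out)) = 32.05 × (566.6/1499.66)^(1.37037) = 8.44408 mg.
C = m/V = 8.44408/1499.66 = 0.00563068 mg/gal.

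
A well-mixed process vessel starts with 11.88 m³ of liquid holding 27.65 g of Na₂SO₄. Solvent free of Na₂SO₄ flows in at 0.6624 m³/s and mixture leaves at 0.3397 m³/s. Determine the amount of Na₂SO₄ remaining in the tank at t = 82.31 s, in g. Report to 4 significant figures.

8.032 g

Total volume: dV/dt = Q_in − Q_out = 0.322700 m³/s, so V(t) = 11.88 + 0.322700 t and V(82.31) = 38.4414 m³.
No Na₂SO₄ enters, so dm/dt = −Q_out · (m/V).
Separate: dm/m = −Q_out dt/V(t) ⇒ ln(m/m₀) = −(Q_out/(Q_in−Q_out)) ln(V/V₀).
m = m₀ (V₀/V)^(Q_out/(Q_in−Q_out)) = 27.65 × (11.88/38.4414)^(1.05268) = 8.03241 g.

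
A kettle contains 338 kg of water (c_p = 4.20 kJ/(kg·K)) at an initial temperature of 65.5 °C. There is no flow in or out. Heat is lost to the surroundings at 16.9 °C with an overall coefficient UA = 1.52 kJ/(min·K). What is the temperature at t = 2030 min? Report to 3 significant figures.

Lumped-capacitance energy balance: M c_p dT/dt = UA(T_amb − T).
dT/dt = (T_ss − T)/τ with T_ss = T_amb = 16.900 °C, τ = M c_p/UA = 338·4.20/1.52 = 933.95 min.
This is linear first-order; T(t) = T_ss + (T₀ − T_ss) e^(−t/τ).
T(2030) = 16.900 + (48.600)·0.11377 = 22.429 °C.

22.4 °C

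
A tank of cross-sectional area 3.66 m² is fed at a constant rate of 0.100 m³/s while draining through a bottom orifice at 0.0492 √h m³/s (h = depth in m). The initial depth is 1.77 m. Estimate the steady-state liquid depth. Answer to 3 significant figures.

4.13 m

Level balance: A dh/dt = 0.100 − 0.0492 √h. Setting dh/dt = 0:
Q_in = 0.0492 √h_ss ⇒ √h_ss = 0.100/0.0492 = 2.0325.
h_ss = 2.0325² = 4.1311 m. (Since h₀ = 1.77 m < h_ss, the level will rise toward this value.)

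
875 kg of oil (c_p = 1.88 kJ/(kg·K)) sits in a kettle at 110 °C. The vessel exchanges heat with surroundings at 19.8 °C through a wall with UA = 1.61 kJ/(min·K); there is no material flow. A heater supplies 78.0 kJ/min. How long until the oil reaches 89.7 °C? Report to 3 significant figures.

M c_p dT/dt = −UA(T − T_amb) + Q̇.
τ = M c_p/UA = 1021.7 min; T_ss = T_amb + Q̇/UA = 19.8 + 78.0/1.61 = 68.247 °C.
T(t) = T_ss + (T₀ − T_ss)e^(−t/τ); set T = 89.7:
t = −τ ln[(T − T_ss)/(T₀ − T_ss)] = −1021.7 · ln(0.51381) = 680.39 min.

680 min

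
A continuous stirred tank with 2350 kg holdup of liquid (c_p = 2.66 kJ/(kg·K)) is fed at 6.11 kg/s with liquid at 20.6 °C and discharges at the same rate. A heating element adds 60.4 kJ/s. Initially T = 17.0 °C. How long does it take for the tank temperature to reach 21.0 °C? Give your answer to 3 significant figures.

First-law balance (no shaft work): M c_p dT/dt = ṁ c_p (T_in − T) + 60.4.
τ = M/ṁ = 384.62 s; T_ss = T_in + Q̇/(ṁ c_p) = 24.316 °C.
T(t) = T_ss + (T₀ − T_ss) e^(−t/τ). Set T = 21.0:
e^(−t/τ) = (21.0 − 24.316)/(17.0 − 24.316) = 0.45328
t = −384.62 · ln(0.45328) = 304.33 s.

304 s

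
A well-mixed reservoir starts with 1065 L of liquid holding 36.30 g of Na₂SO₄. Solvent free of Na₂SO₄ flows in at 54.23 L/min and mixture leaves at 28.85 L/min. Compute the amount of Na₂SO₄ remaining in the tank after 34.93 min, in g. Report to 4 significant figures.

18.24 g

Total volume: dV/dt = Q_in − Q_out = 25.3800 L/min, so V(t) = 1065 + 25.3800 t and V(34.93) = 1951.52 L.
Solute balance: dm/dt = 0 − Q_out C = −Q_out m/V(t).
Separate: dm/m = −Q_out dt/V(t) ⇒ ln(m/m₀) = −(Q_out/(Q_in−Q_out)) ln(V/V₀).
m = m₀ (V₀/V)^(Q_out/(Q_in−Q_out)) = 36.30 × (1065/1951.52)^(1.13672) = 18.2357 g.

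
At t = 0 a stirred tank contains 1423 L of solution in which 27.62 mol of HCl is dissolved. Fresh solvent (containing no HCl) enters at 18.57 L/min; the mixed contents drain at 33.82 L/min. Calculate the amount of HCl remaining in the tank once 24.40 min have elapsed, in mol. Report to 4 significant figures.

14.10 mol

Let m(t) be the amount of HCl. Volume: V(t) = V₀ + (Q_in − Q_out) t = 1423 − 15.2500 t; V(24.40) = 1050.90 L.
Species balance (pure solvent in): dm/dt = −Q_out · m/V(t).
dm/m = −Q_out dt/(V₀ − 15.2500 t); integrating gives ln(m/m₀) = −(Q_out/(Q_in−Q_out)) ln(V/V₀).
m = m₀ (V₀/V)^(Q_out/(Q_in−Q_out)) = 27.62 × (1423/1050.90)^(-2.21770) = 14.1019 mol.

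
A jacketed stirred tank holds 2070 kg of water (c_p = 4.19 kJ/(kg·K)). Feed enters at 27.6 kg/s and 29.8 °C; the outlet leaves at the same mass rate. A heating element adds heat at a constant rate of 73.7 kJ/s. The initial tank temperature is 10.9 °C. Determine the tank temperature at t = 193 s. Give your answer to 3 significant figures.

M c_p dT/dt = ṁ c_p (T_in − T) + Q̇.
Rearrange: dT/dt = (T_ss − T)/τ with τ = M/ṁ = 75.000 s and T_ss = T_in + Q̇/(ṁ c_p) = 30.437 °C.
Integrating: T(t) = T_ss + (T₀ − T_ss) e^(−t/τ).
T(193) = 30.437 + (-19.537)·e^(−193/75.000) = 30.437 + (-19.537)·0.076281 = 28.947 °C.

28.9 °C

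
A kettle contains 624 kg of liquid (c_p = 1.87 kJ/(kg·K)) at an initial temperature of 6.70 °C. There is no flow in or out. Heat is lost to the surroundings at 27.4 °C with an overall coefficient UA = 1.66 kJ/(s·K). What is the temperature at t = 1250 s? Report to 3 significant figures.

M c_p dT/dt = −UA(T − T_amb).
dT/dt = (T_ss − T)/τ with T_ss = T_amb = 27.400 °C, τ = M c_p/UA = 624·1.87/1.66 = 702.94 s.
Solution: T(t) = T_ss + (T₀ − T_ss) e^(−t/τ).
T(1250) = 27.400 + (-20.700)·0.16893 = 23.903 °C.

23.9 °C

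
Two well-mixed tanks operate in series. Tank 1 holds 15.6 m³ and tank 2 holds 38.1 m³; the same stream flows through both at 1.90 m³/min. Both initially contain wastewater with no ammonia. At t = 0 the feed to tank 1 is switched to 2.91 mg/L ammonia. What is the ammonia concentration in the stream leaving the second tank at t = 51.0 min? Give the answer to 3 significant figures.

Time constants: τᵢ = Vᵢ/Q for each well-mixed tank.
τ₁ = 15.6/1.90 = 8.2105 min; τ₂ = 38.1/1.90 = 20.053 min.
Tank 1: C₁ = C_in(1 − e^(−t/τ₁)). Tank 2 (τ₁ ≠ τ₂): C₂ = C_in[1 − (τ₁ e^(−t/τ₁) − τ₂ e^(−t/τ₂))/(τ₁ − τ₂)].
At t = 51.0: e^(−t/τ₁) = 0.0020061, e^(−t/τ₂) = 0.078606.
C₂ = 2.91·[1 − (8.2105·0.0020061 − 20.053·0.078606)/(-11.842)] = 2.91·0.86828 = 2.5267 mg/L.

2.53 mg/L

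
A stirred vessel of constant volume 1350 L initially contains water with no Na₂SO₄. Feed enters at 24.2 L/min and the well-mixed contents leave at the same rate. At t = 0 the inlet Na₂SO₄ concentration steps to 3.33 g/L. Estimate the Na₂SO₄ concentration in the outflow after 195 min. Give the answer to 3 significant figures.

Accumulation = in − out for the solute gives V dC/dt = Q(C_in − C).
So dC/dt = (C_in − C)/τ with τ = V/Q = 1350/24.2 = 55.785 min.
This is linear first-order; C(t) = C_in + (C₀ − C_in) e^(−t/τ).
C(195) = 3.33 + (0 − 3.33)·e^(−195/55.785) = 3.33 + (-3.3300)·0.030332 = 3.2290 g/L.

3.23 g/L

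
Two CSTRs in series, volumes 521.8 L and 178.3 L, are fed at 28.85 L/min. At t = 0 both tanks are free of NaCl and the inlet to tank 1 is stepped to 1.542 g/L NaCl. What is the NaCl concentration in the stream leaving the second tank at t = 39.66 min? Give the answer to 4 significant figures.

Species balance on tank i: dCᵢ/dt = (Cᵢ₋₁ − Cᵢ)/τᵢ with τᵢ = Vᵢ/Q.
τ₁ = 521.8/28.85 = 18.0867 min; τ₂ = 178.3/28.85 = 6.18024 min.
Tank 1: C₁ = C_in(1 − e^(−t/τ₁)). Tank 2 (τ₁ ≠ τ₂): C₂ = C_in[1 − (τ₁ e^(−t/τ₁) − τ₂ e^(−t/τ₂))/(τ₁ − τ₂)].
At t = 39.66: e^(−t/τ₁) = 0.111606, e^(−t/τ₂) = 0.00163318.
C₂ = 1.542·[1 − (18.0867·0.111606 − 6.18024·0.00163318)/(11.9064)] = 1.542·0.831310 = 1.28188 g/L.

1.282 g/L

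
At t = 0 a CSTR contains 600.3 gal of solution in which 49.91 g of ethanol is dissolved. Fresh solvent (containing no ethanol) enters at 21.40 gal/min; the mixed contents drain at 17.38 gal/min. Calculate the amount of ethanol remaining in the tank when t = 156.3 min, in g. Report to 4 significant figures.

2.256 g

Let m(t) be the amount of ethanol. Volume: V(t) = V₀ + (Q_in − Q_out) t = 600.3 + 4.02000 t; V(156.3) = 1228.63 gal.
No ethanol enters, so dm/dt = −Q_out · (m/V).
Separate: dm/m = −Q_out dt/V(t) ⇒ ln(m/m₀) = −(Q_out/(Q_in−Q_out)) ln(V/V₀).
m = m₀ (V₀/V)^(Q_out/(Q_in−Q_out)) = 49.91 × (600.3/1228.63)^(4.32338) = 2.25628 g.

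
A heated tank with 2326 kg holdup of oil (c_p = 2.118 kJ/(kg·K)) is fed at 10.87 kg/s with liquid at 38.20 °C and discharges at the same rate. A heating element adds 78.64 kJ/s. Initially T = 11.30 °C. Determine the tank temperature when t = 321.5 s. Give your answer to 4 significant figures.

First-law balance (no shaft work): M c_p dT/dt = ṁ c_p (T_in − T) + 78.64.
τ = M/ṁ = 213.983 s; T_ss = T_in + Q̇/(ṁ c_p) = 38.20 + 78.64/(10.87·2.118) = 41.6158 °C.
Solution: T(t) = T_ss + (T₀ − T_ss) e^(−t/τ).
T(321.5) = 41.6158 + (-30.3158)·e^(−321.5/213.983) = 41.6158 + (-30.3158)·0.222584 = 34.8680 °C.

34.87 °C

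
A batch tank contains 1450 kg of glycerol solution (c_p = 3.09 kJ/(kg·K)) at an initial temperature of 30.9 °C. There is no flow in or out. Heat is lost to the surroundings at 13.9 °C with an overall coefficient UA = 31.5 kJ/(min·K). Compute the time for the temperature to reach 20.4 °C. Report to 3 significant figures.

137 min

M c_p dT/dt = −UA(T − T_amb).
τ = M c_p/UA = 142.24 min; T_ss = T_amb = 13.900 °C.
T(t) = T_ss + (T₀ − T_ss)e^(−t/τ); set T = 20.4:
t = −τ ln[(T − T_ss)/(T₀ − T_ss)] = −142.24 · ln(0.38235) = 136.75 min.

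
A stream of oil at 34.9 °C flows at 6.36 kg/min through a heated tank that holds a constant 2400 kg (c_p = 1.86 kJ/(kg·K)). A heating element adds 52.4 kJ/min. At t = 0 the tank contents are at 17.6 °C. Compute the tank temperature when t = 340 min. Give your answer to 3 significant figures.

30.5 °C

Unsteady energy balance on the tank contents: M c_p dT/dt = ṁ c_p (T_in − T) + 52.4.
τ = M/ṁ = 377.36 min; T_ss = T_in + Q̇/(ṁ c_p) = 34.9 + 52.4/(6.36·1.86) = 39.330 °C.
Solution: T(t) = T_ss + (T₀ − T_ss) e^(−t/τ).
T(340) = 39.330 + (-21.730)·e^(−340/377.36) = 39.330 + (-21.730)·0.40616 = 30.504 °C.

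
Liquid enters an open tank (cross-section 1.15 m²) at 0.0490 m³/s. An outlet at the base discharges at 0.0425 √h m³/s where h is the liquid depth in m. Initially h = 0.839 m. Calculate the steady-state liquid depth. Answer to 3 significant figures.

A dh/dt = Q_in − 0.0425 √h. Steady state requires inflow = outflow:
Q_in = 0.0425 √h_ss ⇒ √h_ss = 0.0490/0.0425 = 1.1529.
h_ss = 1.1529² = 1.3293 m. (Since h₀ = 0.839 m < h_ss, the level will rise toward this value.)

1.33 m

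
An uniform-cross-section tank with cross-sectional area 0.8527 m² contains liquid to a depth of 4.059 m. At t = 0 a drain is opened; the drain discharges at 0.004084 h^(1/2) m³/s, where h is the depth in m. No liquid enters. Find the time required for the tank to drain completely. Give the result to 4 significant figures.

841.3 s

Accumulation of liquid (constant cross-section A): A dh/dt = −0.004084 √h.
∫ h^(−1/2) dh = −(0.004084/A) ∫ dt, giving 2√h = 2√h₀ − (0.004084/A) t.
Tank is empty when √h = 0: t_empty = 2A√h₀/0.004084.
t_empty = 2·0.8527·√4.059/0.004084 = 1.70540·2.01470/0.004084 = 841.298 s.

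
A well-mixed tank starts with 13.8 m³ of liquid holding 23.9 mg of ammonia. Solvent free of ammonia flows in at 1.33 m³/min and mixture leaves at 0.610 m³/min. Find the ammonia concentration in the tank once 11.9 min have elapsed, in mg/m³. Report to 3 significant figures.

Total volume: dV/dt = Q_in − Q_out = 0.72000 m³/min, so V(t) = 13.8 + 0.72000 t and V(11.9) = 22.368 m³.
No ammonia enters, so dm/dt = −Q_out · (m/V).
dm/m = −Q_out dt/(V₀ + 0.72000 t); integrating gives ln(m/m₀) = −(Q_out/(Q_in−Q_out)) ln(V/V₀).
m = m₀ (V₀/V)^(Q_out/(Q_in−Q_out)) = 23.9 × (13.8/22.368)^(0.84722) = 15.874 mg.
C = m/V = 15.874/22.368 = 0.70969 mg/m³.

0.710 mg/m³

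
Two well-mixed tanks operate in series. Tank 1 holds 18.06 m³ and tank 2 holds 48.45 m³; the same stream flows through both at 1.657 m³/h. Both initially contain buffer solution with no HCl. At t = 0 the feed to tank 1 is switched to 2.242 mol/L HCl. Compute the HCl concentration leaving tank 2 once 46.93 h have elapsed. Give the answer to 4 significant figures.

1.542 mol/L

Each tank obeys Vᵢ dCᵢ/dt = Q(Cᵢ₋₁ − Cᵢ), so τᵢ = Vᵢ/Q.
τ₁ = 18.06/1.657 = 10.8992 h; τ₂ = 48.45/1.657 = 29.2396 h.
Solving the cascade with C₁(0)=C₂(0)=0 gives C₂(t) = C_in[1 − (τ₁ e^(−t/τ₁) − τ₂ e^(−t/τ₂))/(τ₁ − τ₂)].
At t = 46.93: e^(−t/τ₁) = 0.0134899, e^(−t/τ₂) = 0.200886.
C₂ = 2.242·[1 − (10.8992·0.0134899 − 29.2396·0.200886)/(-18.3404)] = 2.242·0.687749 = 1.54193 mol/L.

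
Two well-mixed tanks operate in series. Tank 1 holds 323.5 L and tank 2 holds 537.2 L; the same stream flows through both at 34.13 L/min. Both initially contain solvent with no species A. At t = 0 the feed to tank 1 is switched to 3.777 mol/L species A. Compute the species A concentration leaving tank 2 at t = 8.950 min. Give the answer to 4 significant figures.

0.6241 mol/L

Time constants: τᵢ = Vᵢ/Q for each well-mixed tank.
τ₁ = 323.5/34.13 = 9.47846 min; τ₂ = 537.2/34.13 = 15.7398 min.
Tank 1: C₁ = C_in(1 − e^(−t/τ₁)). Tank 2 (τ₁ ≠ τ₂): C₂ = C_in[1 − (τ₁ e^(−t/τ₁) − τ₂ e^(−t/τ₂))/(τ₁ − τ₂)].
At t = 8.950: e^(−t/τ₁) = 0.388973, e^(−t/τ₂) = 0.566306.
C₂ = 3.777·[1 − (9.47846·0.388973 − 15.7398·0.566306)/(-6.26135)] = 3.777·0.165247 = 0.624140 mol/L.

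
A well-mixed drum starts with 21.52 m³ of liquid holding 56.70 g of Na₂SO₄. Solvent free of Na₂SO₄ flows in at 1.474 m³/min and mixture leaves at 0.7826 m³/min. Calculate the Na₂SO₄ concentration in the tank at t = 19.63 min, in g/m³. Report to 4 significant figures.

0.9289 g/m³

Total volume: dV/dt = Q_in − Q_out = 0.691400 m³/min, so V(t) = 21.52 + 0.691400 t and V(19.63) = 35.0922 m³.
Solute balance: dm/dt = 0 − Q_out C = −Q_out m/V(t).
dm/m = −Q_out dt/(V₀ + 0.691400 t); integrating gives ln(m/m₀) = −(Q_out/(Q_in−Q_out)) ln(V/V₀).
m = m₀ (V₀/V)^(Q_out/(Q_in−Q_out)) = 56.70 × (21.52/35.0922)^(1.13191) = 32.5988 g.
C = m/V = 32.5988/35.0922 = 0.928949 g/m³.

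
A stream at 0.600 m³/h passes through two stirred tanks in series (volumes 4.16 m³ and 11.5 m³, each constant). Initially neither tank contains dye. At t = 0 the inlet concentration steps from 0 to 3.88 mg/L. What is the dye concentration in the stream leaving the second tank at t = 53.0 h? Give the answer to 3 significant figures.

Species balance on tank i: dCᵢ/dt = (Cᵢ₋₁ − Cᵢ)/τᵢ with τᵢ = Vᵢ/Q.
τ₁ = 4.16/0.600 = 6.9333 h; τ₂ = 11.5/0.600 = 19.167 h.
Tank 1: C₁ = C_in(1 − e^(−t/τ₁)). Tank 2 (τ₁ ≠ τ₂): C₂ = C_in[1 − (τ₁ e^(−t/τ₁) − τ₂ e^(−t/τ₂))/(τ₁ − τ₂)].
At t = 53.0: e^(−t/τ₁) = 0.00047880, e^(−t/τ₂) = 0.062962.
C₂ = 3.88·[1 − (6.9333·0.00047880 − 19.167·0.062962)/(-12.233)] = 3.88·0.90162 = 3.4983 mg/L.

3.50 mg/L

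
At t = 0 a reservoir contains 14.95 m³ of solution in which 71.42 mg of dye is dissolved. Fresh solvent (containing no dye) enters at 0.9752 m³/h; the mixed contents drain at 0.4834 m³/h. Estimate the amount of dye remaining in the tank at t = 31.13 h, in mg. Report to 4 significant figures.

Total volume: dV/dt = Q_in − Q_out = 0.491800 m³/h, so V(t) = 14.95 + 0.491800 t and V(31.13) = 30.2597 m³.
Solute balance: dm/dt = 0 − Q_out C = −Q_out m/V(t).
dm/m = −Q_out dt/(V₀ + 0.491800 t); integrating gives ln(m/m₀) = −(Q_out/(Q_in−Q_out)) ln(V/V₀).
m = m₀ (V₀/V)^(Q_out/(Q_in−Q_out)) = 71.42 × (14.95/30.2597)^(0.982920) = 35.7130 mg.

35.71 mg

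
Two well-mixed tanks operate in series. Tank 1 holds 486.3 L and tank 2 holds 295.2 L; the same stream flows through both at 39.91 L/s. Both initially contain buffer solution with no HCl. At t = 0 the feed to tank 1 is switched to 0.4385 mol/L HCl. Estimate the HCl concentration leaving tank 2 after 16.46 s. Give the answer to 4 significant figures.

0.2226 mol/L

Each tank obeys Vᵢ dCᵢ/dt = Q(Cᵢ₋₁ − Cᵢ), so τᵢ = Vᵢ/Q.
τ₁ = 486.3/39.91 = 12.1849 s; τ₂ = 295.2/39.91 = 7.39664 s.
Tank 1: C₁ = C_in(1 − e^(−t/τ₁)). Tank 2 (τ₁ ≠ τ₂): C₂ = C_in[1 − (τ₁ e^(−t/τ₁) − τ₂ e^(−t/τ₂))/(τ₁ − τ₂)].
At t = 16.46: e^(−t/τ₁) = 0.259020, e^(−t/τ₂) = 0.108031.
C₂ = 0.4385·[1 − (12.1849·0.259020 − 7.39664·0.108031)/(4.78827)] = 0.4385·0.507742 = 0.222645 mol/L.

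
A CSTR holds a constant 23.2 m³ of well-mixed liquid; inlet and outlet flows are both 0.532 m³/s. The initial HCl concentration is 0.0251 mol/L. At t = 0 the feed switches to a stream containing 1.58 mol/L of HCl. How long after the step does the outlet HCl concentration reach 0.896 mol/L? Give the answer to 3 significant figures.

Accumulation = in − out for the solute gives V dC/dt = Q(C_in − C), so τ = V/Q = 43.609 s.
C(t) = C_in + (C₀ − C_in) e^(−t/τ). Set C = 0.896 and solve for t:
e^(−t/τ) = (C − C_in)/(C₀ − C_in) = (0.896 − 1.58)/(0.0251 − 1.58) = 0.43990
t = −τ ln(…) = 43.609 × 0.82121 = 35.812 s.

35.8 s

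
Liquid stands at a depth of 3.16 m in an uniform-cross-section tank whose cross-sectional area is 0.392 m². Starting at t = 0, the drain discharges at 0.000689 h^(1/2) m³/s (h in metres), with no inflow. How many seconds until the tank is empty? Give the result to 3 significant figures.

With no inflow, A dh/dt = −0.000689 √h.
This is separable: 2 d(√h)/dt = −0.000689/A, so √h = √h₀ − (0.000689/(2A)) t.
Tank is empty when √h = 0: t_empty = 2A√h₀/0.000689.
t_empty = 2·0.392·√3.16/0.000689 = 0.78400·1.7776/0.000689 = 2022.7 s.

2020 s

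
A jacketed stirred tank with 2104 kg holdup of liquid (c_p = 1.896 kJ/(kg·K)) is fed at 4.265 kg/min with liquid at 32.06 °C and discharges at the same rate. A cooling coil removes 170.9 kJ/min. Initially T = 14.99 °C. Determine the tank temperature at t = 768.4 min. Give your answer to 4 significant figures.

First-law balance (no shaft work): M c_p dT/dt = ṁ c_p (T_in − T) − 170.9.
Rearrange: dT/dt = (T_ss − T)/τ with τ = M/ṁ = 493.318 min and T_ss = T_in − Q̇/(ṁ c_p) = 10.9259 °C.
Integrating: T(t) = T_ss + (T₀ − T_ss) e^(−t/τ).
T(768.4) = 10.9259 + (4.06415)·e^(−768.4/493.318) = 10.9259 + (4.06415)·0.210637 = 11.7819 °C.

11.78 °C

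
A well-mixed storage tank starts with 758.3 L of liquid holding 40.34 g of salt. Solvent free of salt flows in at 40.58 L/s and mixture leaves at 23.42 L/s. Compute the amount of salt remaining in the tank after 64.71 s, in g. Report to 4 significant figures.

11.78 g

Total volume: dV/dt = Q_in − Q_out = 17.1600 L/s, so V(t) = 758.3 + 17.1600 t and V(64.71) = 1868.72 L.
Species balance (pure solvent in): dm/dt = −Q_out · m/V(t).
Separate: dm/m = −Q_out dt/V(t) ⇒ ln(m/m₀) = −(Q_out/(Q_in−Q_out)) ln(V/V₀).
m = m₀ (V₀/V)^(Q_out/(Q_in−Q_out)) = 40.34 × (758.3/1868.72)^(1.36480) = 11.7798 g.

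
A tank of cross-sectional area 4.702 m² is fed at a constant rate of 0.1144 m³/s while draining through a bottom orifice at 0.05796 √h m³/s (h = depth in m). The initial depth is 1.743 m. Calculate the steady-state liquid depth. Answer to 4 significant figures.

A dh/dt = Q_in − 0.05796 √h. Steady state requires inflow = outflow:
Q_in = 0.05796 √h_ss ⇒ √h_ss = 0.1144/0.05796 = 1.97378.
h_ss = 1.97378² = 3.89579 m. (Since h₀ = 1.743 m < h_ss, the level will rise toward this value.)

3.896 m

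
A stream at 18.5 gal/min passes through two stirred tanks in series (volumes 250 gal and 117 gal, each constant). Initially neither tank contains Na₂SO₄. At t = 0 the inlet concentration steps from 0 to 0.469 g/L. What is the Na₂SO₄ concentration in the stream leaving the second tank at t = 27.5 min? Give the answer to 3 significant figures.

Species balance on tank i: dCᵢ/dt = (Cᵢ₋₁ − Cᵢ)/τᵢ with τᵢ = Vᵢ/Q.
τ₁ = 250/18.5 = 13.514 min; τ₂ = 117/18.5 = 6.3243 min.
Solving the cascade with C₁(0)=C₂(0)=0 gives C₂(t) = C_in[1 − (τ₁ e^(−t/τ₁) − τ₂ e^(−t/τ₂))/(τ₁ − τ₂)].
At t = 27.5: e^(−t/τ₁) = 0.13068, e^(−t/τ₂) = 0.012929.
C₂ = 0.469·[1 − (13.514·0.13068 − 6.3243·0.012929)/(7.1892)] = 0.469·0.76573 = 0.35913 g/L.

0.359 g/L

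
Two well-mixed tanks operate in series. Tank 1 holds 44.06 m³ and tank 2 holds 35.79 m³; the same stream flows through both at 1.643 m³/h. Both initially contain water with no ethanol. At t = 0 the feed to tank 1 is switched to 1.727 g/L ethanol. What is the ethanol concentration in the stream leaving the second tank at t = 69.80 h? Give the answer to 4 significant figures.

1.349 g/L

Time constants: τᵢ = Vᵢ/Q for each well-mixed tank.
τ₁ = 44.06/1.643 = 26.8168 h; τ₂ = 35.79/1.643 = 21.7833 h.
Tank 1: C₁ = C_in(1 − e^(−t/τ₁)). Tank 2 (τ₁ ≠ τ₂): C₂ = C_in[1 − (τ₁ e^(−t/τ₁) − τ₂ e^(−t/τ₂))/(τ₁ − τ₂)].
At t = 69.80: e^(−t/τ₁) = 0.0740625, e^(−t/τ₂) = 0.0405879.
C₂ = 1.727·[1 − (26.8168·0.0740625 − 21.7833·0.0405879)/(5.03348)] = 1.727·0.781070 = 1.34891 g/L.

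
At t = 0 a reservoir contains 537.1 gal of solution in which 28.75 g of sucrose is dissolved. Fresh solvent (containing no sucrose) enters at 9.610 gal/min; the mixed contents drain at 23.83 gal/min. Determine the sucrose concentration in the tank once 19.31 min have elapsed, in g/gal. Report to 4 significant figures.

0.03300 g/gal

Total volume: dV/dt = Q_in − Q_out = -14.2200 gal/min, so V(t) = 537.1 − 14.2200 t and V(19.31) = 262.512 gal.
No sucrose enters, so dm/dt = −Q_out · (m/V).
dm/m = −Q_out dt/(V₀ − 14.2200 t); integrating gives ln(m/m₀) = −(Q_out/(Q_in−Q_out)) ln(V/V₀).
m = m₀ (V₀/V)^(Q_out/(Q_in−Q_out)) = 28.75 × (537.1/262.512)^(-1.67581) = 8.66200 g.
C = m/V = 8.66200/262.512 = 0.0329966 g/gal.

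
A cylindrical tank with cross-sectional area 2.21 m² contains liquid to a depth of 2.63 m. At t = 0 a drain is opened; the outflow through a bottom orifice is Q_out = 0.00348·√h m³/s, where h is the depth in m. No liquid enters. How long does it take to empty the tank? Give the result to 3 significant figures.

2060 s

With no inflow, A dh/dt = −0.00348 √h.
This is separable: 2 d(√h)/dt = −0.00348/A, so √h = √h₀ − (0.00348/(2A)) t.
Set h = 0: 2√h₀ = (0.00348/A) t_empty ⇒ t_empty = 2A√h₀/0.00348.
t_empty = 2·2.21·√2.63/0.00348 = 4.4200·1.6217/0.00348 = 2059.8 s.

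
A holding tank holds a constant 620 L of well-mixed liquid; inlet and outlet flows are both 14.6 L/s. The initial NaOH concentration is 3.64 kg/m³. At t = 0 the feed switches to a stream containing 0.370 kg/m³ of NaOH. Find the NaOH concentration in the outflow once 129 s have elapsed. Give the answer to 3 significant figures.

0.527 kg/m³

Transient balance on the dissolved component: V dC/dt = Q(C_in − C).
Time constant τ = V/Q = 620/14.6 = 42.466 s.
Integrating: C(t) = C_in + (C₀ − C_in) e^(−t/τ).
C(129) = 0.370 + (3.64 − 0.370)·e^(−129/42.466) = 0.370 + (3.2700)·0.047943 = 0.52677 kg/m³.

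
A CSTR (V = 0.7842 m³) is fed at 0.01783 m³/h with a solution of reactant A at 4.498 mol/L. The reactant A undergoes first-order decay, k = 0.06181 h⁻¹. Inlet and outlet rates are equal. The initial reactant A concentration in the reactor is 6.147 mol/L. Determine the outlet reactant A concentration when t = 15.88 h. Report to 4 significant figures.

Accumulation = in − out − consumed: V dC/dt = Q C_in − Q C − k V C.
This is linear with rate a = Q/V + k = 0.0845465 h⁻¹.
C_ss = Q C_in/(Q + kV) = 1.20962 mol/L; C(t) = C_ss + (C₀ − C_ss) e^(−a t).
C(15.88) = 1.20962 + (4.93738)·e^(−0.0845465·15.88) = 1.20962 + (4.93738)·0.261166 = 2.49909 mol/L.

2.499 mol/L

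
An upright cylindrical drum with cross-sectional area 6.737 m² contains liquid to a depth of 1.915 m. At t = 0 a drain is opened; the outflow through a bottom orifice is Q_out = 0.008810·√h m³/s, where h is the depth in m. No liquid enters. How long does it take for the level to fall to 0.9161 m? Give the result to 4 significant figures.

652.6 s

Volume balance on the tank: A dh/dt = −0.008810 √h.
This is separable: 2 d(√h)/dt = −0.008810/A, so √h = √h₀ − (0.008810/(2A)) t.
t = 2A(√h₀ − √h)/0.008810 = 2·6.737·(√1.915 − √0.9161)/0.008810
  = 13.4740 × (1.38384 − 0.957131) / 0.008810 = 652.601 s.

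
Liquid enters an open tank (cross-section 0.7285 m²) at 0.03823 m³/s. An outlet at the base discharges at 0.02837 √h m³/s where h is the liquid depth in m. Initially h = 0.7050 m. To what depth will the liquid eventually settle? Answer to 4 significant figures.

1.816 m

A dh/dt = Q_in − 0.02837 √h. Steady state requires inflow = outflow:
Q_in = 0.02837 √h_ss ⇒ √h_ss = 0.03823/0.02837 = 1.34755.
h_ss = 1.34755² = 1.81589 m. (Since h₀ = 0.7050 m < h_ss, the level will rise toward this value.)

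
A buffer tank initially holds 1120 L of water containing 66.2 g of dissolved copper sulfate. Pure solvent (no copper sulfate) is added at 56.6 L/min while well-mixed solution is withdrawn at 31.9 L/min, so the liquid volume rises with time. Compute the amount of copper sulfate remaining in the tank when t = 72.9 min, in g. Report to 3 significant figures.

Total volume: dV/dt = Q_in − Q_out = 24.700 L/min, so V(t) = 1120 + 24.700 t and V(72.9) = 2920.6 L.
Species balance (pure solvent in): dm/dt = −Q_out · m/V(t).
Separate: dm/m = −Q_out dt/V(t) ⇒ ln(m/m₀) = −(Q_out/(Q_in−Q_out)) ln(V/V₀).
m = m₀ (V₀/V)^(Q_out/(Q_in−Q_out)) = 66.2 × (1120/2920.6)^(1.2915) = 19.198 g.

19.2 g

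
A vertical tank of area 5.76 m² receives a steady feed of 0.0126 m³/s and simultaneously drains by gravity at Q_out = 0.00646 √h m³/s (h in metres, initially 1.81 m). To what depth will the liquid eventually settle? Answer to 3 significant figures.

3.80 m

Level balance: A dh/dt = 0.0126 − 0.00646 √h. Setting dh/dt = 0:
Q_in = 0.00646 √h_ss ⇒ √h_ss = 0.0126/0.00646 = 1.9505.
h_ss = 1.9505² = 3.8043 m. (Since h₀ = 1.81 m < h_ss, the level will rise toward this value.)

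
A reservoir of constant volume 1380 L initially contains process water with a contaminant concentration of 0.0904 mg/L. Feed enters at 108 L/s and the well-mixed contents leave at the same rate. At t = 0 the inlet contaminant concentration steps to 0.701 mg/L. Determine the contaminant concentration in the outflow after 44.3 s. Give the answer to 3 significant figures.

0.682 mg/L

Accumulation = in − out for the solute gives V dC/dt = Q(C_in − C).
Rewrite as dC/dt + C/τ = C_in/τ, τ = V/Q = 12.778 s.
This is linear first-order; C(t) = C_in + (C₀ − C_in) e^(−t/τ).
C(44.3) = 0.701 + (0.0904 − 0.701)·e^(−44.3/12.778) = 0.701 + (-0.61060)·0.031212 = 0.68194 mg/L.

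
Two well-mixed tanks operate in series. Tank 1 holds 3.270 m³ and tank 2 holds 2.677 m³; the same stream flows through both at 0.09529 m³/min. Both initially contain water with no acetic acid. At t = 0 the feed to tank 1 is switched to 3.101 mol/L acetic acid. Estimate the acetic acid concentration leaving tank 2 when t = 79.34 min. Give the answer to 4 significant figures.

2.238 mol/L

Time constants: τᵢ = Vᵢ/Q for each well-mixed tank.
τ₁ = 3.270/0.09529 = 34.3163 min; τ₂ = 2.677/0.09529 = 28.0932 min.
Solving the cascade with C₁(0)=C₂(0)=0 gives C₂(t) = C_in[1 − (τ₁ e^(−t/τ₁) − τ₂ e^(−t/τ₂))/(τ₁ − τ₂)].
At t = 79.34: e^(−t/τ₁) = 0.0990608, e^(−t/τ₂) = 0.0593578.
C₂ = 3.101·[1 − (34.3163·0.0990608 − 28.0932·0.0593578)/(6.22311)] = 3.101·0.721706 = 2.23801 mol/L.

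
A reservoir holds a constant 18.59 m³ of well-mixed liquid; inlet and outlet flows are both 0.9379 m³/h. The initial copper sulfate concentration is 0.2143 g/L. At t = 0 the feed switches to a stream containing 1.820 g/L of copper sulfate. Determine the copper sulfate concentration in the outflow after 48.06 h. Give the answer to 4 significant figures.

1.678 g/L

Transient balance on the dissolved component: V dC/dt = Q(C_in − C).
So dC/dt = (C_in − C)/τ with τ = V/Q = 18.59/0.9379 = 19.8209 h.
This is linear first-order; C(t) = C_in + (C₀ − C_in) e^(−t/τ).
C(48.06) = 1.820 + (0.2143 − 1.820)·e^(−48.06/19.8209) = 1.820 + (-1.60570)·0.0885032 = 1.67789 g/L.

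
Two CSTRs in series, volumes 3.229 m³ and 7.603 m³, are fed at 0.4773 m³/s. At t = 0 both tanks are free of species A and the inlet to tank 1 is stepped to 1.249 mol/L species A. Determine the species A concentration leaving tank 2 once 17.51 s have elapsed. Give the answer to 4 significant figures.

0.5951 mol/L

Species balance on tank i: dCᵢ/dt = (Cᵢ₋₁ − Cᵢ)/τᵢ with τᵢ = Vᵢ/Q.
τ₁ = 3.229/0.4773 = 6.76514 s; τ₂ = 7.603/0.4773 = 15.9292 s.
Solving the cascade with C₁(0)=C₂(0)=0 gives C₂(t) = C_in[1 − (τ₁ e^(−t/τ₁) − τ₂ e^(−t/τ₂))/(τ₁ − τ₂)].
At t = 17.51: e^(−t/τ₁) = 0.0751500, e^(−t/τ₂) = 0.333124.
C₂ = 1.249·[1 − (6.76514·0.0751500 − 15.9292·0.333124)/(-9.16405)] = 1.249·0.476433 = 0.595064 mol/L.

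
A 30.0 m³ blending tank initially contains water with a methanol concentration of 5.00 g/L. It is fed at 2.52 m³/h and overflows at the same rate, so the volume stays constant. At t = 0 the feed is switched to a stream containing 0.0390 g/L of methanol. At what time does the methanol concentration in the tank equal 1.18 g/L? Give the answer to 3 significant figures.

Species balance: V dC/dt = Q(C_in − C) ⇒ τ = V/Q = 11.905 h.
C(t) = C_in + (C₀ − C_in) e^(−t/τ). Set C = 1.18 and solve for t:
e^(−t/τ) = (C − C_in)/(C₀ − C_in) = (1.18 − 0.0390)/(5.00 − 0.0390) = 0.22999
t = −τ ln(…) = 11.905 × 1.4697 = 17.496 h.

17.5 h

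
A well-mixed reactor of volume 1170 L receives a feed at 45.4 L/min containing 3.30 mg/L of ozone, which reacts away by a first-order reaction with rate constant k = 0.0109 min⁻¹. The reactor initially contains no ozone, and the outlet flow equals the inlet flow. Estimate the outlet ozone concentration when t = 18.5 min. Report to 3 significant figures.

Species balance: V dC/dt = Q C_in − Q C − k V C.
This is linear with rate a = Q/V + k = 0.049703 min⁻¹.
C_ss = Q C_in/(Q + kV) = 2.5763 mg/L; C(t) = C_ss + (C₀ − C_ss) e^(−a t).
C(18.5) = 2.5763 + (-2.5763)·e^(−0.049703·18.5) = 2.5763 + (-2.5763)·0.39871 = 1.5491 mg/L.

1.55 mg/L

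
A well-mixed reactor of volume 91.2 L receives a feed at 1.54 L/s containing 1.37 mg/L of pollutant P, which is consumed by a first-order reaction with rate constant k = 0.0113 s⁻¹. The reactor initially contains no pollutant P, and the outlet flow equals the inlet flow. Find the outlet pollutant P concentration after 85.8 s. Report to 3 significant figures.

0.748 mg/L

V dC/dt = Q(C_in − C) − k V C.
dC/dt = (Q/V) C_in − (Q/V + k) C; effective rate a = Q/V + k = 0.016886 + 0.0113 = 0.028186 s⁻¹.
C_ss = Q C_in/(Q + kV) = 0.82076 mg/L; C(t) = C_ss + (C₀ − C_ss) e^(−a t).
C(85.8) = 0.82076 + (-0.82076)·e^(−0.028186·85.8) = 0.82076 + (-0.82076)·0.089068 = 0.74765 mg/L.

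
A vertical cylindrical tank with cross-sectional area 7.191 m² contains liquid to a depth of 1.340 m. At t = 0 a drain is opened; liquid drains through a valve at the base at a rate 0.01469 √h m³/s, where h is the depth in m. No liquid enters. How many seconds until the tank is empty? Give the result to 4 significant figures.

Mass balance (ρ constant): A dh/dt = −0.01469 √h.
∫ h^(−1/2) dh = −(0.01469/A) ∫ dt, giving 2√h = 2√h₀ − (0.01469/A) t.
Set h = 0: 2√h₀ = (0.01469/A) t_empty ⇒ t_empty = 2A√h₀/0.01469.
t_empty = 2·7.191·√1.340/0.01469 = 14.3820·1.15758/0.01469 = 1133.31 s.

1133 s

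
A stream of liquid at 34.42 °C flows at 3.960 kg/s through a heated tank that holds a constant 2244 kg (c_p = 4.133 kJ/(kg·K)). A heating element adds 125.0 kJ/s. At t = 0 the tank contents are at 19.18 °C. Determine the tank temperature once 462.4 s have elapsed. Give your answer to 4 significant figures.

31.94 °C

M c_p dT/dt = ṁ c_p (T_in − T) + Q̇.
Rearrange: dT/dt = (T_ss − T)/τ with τ = M/ṁ = 566.667 s and T_ss = T_in + Q̇/(ṁ c_p) = 42.0575 °C.
T approaches T_ss exponentially: T(t) = T_ss + (T₀ − T_ss) e^(−t/τ).
T(462.4) = 42.0575 + (-22.8775)·e^(−462.4/566.667) = 42.0575 + (-22.8775)·0.442197 = 31.9411 °C.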